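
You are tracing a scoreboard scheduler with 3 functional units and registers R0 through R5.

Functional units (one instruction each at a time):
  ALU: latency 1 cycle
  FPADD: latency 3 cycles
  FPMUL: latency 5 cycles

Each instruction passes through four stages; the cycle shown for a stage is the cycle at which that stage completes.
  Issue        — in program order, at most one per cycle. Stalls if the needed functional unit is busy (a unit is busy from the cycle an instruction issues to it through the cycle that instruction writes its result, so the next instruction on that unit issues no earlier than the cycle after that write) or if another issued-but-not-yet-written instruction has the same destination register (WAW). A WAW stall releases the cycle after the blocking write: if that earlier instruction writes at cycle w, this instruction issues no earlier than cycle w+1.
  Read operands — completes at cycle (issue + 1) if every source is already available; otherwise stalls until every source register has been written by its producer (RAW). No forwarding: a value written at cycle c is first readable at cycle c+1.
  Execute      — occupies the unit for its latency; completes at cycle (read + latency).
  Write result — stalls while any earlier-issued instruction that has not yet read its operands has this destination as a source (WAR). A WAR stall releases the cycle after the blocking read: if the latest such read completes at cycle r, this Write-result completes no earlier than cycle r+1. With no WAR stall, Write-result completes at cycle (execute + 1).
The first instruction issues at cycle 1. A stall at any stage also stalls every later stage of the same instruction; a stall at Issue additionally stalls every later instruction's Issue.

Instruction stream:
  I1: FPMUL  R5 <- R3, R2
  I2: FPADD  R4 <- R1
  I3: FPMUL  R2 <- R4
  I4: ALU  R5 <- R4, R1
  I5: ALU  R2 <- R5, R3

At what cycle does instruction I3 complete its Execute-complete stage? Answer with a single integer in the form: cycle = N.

cycle = 15

[I1] 1/2/7/8
[I2] 2/3/6/7
[I3] 9/10/15/16  (struct: FPMUL busy until I1 writes@8)
[I4] 10/11/12/13
[I5] 17/18/19/20  (WAW R2: wait I3 write@16)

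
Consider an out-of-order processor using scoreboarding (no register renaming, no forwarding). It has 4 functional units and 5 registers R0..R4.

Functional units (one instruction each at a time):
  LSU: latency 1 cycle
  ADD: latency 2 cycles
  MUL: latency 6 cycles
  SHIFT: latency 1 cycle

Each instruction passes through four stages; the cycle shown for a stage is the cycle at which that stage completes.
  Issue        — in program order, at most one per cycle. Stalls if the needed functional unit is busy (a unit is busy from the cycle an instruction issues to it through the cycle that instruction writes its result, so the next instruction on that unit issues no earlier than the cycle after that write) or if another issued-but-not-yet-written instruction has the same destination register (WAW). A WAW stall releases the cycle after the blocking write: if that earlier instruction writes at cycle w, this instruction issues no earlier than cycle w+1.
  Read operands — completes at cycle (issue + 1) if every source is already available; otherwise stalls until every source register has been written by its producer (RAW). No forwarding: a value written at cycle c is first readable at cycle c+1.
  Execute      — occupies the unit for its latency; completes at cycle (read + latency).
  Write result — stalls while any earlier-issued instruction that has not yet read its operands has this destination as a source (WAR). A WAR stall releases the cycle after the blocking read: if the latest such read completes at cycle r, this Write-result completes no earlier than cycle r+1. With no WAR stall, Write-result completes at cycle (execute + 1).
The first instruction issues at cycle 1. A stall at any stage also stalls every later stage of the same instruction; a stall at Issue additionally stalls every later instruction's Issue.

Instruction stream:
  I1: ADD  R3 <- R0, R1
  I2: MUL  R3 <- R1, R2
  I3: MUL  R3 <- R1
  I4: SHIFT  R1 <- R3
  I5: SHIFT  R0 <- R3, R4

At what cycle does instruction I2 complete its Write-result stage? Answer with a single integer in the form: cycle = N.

cycle = 14

c1: I1→ADD
c2: I1 RO
c4: I1 EX
c5: I1 WR R3
c6: I2→MUL
c7: I2 RO
c13: I2 EX
c14: I2 WR R3
c15: I3→MUL
c16: I3 RO; I4→SHIFT
c22: I3 EX
c23: I3 WR R3
c24: I4 RO
c25: I4 EX
c26: I4 WR R1
c27: I5→SHIFT
c28: I5 RO
c29: I5 EX
c30: I5 WR R0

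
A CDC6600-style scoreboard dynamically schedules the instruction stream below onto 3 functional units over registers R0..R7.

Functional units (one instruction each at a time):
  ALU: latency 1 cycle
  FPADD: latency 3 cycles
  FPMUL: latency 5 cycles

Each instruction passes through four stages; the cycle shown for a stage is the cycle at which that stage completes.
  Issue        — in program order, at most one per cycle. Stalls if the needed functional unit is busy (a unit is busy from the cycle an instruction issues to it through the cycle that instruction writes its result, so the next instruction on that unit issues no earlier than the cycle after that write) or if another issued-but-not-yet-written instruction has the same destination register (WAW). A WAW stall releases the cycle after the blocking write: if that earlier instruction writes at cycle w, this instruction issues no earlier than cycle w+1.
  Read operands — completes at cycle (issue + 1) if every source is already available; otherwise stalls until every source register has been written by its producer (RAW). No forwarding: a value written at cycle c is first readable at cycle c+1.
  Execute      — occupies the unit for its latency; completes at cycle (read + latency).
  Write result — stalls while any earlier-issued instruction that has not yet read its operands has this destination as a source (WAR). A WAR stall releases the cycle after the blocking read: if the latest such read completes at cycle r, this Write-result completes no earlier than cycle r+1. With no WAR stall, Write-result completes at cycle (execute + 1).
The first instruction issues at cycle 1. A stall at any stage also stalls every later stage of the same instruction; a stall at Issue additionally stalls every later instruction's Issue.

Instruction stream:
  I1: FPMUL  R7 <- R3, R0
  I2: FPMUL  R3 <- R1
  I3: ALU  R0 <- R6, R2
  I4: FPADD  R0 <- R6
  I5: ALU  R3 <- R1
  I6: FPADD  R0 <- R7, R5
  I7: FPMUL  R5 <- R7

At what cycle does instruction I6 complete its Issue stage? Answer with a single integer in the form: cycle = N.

t=1  I1→FPMUL
t=2  I1 RO
t=7  I1 EX
t=8  I1 WR R7
t=9  I2→FPMUL
t=10  I2 RO · I3→ALU
t=11  I3 RO
t=12  I3 EX
t=13  I3 WR R0
t=14  I4→FPADD
t=15  I2 EX · I4 RO
t=16  I2 WR R3
t=17  I5→ALU
t=18  I4 EX · I5 RO
t=19  I4 WR R0 · I5 EX
t=20  I5 WR R3 · I6→FPADD
t=21  I6 RO · I7→FPMUL
t=22  I7 RO
t=24  I6 EX
t=25  I6 WR R0
t=27  I7 EX
t=28  I7 WR R5

cycle = 20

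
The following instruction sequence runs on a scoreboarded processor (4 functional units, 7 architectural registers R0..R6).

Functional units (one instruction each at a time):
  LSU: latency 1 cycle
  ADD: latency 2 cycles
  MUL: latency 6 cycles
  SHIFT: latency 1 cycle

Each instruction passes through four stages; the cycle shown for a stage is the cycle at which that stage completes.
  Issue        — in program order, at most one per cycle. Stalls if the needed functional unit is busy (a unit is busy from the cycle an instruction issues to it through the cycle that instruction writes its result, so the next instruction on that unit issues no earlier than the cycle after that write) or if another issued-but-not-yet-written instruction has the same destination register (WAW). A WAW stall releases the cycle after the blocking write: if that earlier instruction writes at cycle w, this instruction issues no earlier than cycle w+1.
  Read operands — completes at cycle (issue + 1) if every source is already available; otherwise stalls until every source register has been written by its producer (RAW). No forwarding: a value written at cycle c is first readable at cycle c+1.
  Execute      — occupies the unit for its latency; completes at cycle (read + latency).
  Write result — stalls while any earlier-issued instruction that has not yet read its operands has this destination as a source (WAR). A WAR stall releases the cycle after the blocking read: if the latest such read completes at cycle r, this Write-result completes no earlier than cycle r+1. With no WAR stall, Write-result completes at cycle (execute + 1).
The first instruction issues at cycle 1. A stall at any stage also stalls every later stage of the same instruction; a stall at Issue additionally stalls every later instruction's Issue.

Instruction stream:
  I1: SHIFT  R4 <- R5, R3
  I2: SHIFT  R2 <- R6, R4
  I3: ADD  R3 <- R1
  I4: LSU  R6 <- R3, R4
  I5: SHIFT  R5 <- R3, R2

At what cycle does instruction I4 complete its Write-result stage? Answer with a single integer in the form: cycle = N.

[I1] 1/2/3/4
[I2] 5/6/7/8  (struct: SHIFT busy until I1 writes@4)
[I3] 6/7/9/10
[I4] 7/11/12/13  (RAW R3: wait I3 write@10)
[I5] 9/11/12/13  (struct: SHIFT busy until I2 writes@8; RAW R3: wait I3 write@10)

cycle = 13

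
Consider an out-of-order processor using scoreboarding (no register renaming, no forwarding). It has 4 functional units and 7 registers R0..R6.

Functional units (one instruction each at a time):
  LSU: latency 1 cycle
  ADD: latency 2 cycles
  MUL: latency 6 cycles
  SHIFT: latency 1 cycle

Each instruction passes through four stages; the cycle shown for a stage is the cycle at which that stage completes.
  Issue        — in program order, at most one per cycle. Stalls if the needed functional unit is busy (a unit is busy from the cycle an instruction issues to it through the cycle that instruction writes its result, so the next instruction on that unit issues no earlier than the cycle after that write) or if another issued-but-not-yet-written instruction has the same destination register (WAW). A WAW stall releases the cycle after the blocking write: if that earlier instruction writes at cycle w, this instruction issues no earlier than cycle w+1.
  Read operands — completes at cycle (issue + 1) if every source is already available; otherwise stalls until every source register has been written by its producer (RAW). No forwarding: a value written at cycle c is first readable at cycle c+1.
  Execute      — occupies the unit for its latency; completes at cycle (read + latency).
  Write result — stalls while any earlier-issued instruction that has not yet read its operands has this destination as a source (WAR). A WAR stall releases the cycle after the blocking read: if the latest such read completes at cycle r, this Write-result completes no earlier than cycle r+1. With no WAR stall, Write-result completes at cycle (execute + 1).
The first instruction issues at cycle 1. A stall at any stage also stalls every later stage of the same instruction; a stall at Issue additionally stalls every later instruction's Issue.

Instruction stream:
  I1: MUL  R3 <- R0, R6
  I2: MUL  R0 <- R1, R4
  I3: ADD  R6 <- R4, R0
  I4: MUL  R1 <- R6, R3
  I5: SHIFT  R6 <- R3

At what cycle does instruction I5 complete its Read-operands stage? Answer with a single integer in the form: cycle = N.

[1] I1 dispatched to MUL
[2] I1 operands ready
[8] I1 complete
[9] R3←I1
[10] I2 dispatched to MUL
[11] I2 operands ready; I3 dispatched to ADD
[17] I2 complete
[18] R0←I2
[19] I3 operands ready; I4 dispatched to MUL
[21] I3 complete
[22] R6←I3
[23] I4 operands ready; I5 dispatched to SHIFT
[24] I5 operands ready
[25] I5 complete
[26] R6←I5
[29] I4 complete
[30] R1←I4

cycle = 24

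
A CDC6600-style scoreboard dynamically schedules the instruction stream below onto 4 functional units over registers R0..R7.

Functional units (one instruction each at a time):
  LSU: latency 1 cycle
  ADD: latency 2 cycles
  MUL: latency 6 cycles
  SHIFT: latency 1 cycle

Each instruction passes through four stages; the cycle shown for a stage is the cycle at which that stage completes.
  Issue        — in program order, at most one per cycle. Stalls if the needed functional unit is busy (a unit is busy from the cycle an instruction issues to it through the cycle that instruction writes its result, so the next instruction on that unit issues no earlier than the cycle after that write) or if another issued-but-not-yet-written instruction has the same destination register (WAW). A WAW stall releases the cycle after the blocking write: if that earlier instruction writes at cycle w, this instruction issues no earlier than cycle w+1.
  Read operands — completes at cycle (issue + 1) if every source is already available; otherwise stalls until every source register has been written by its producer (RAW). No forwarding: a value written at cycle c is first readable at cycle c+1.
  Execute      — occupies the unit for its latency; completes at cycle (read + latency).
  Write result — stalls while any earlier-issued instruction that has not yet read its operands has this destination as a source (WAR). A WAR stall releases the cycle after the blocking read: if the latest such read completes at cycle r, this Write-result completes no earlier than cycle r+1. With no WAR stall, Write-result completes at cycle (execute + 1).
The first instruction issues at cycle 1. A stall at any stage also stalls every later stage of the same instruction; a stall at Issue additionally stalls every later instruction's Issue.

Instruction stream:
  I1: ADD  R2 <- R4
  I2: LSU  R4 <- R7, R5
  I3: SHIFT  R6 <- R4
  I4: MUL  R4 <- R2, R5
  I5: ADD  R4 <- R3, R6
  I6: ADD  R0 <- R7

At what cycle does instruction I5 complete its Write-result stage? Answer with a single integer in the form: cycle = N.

c1: I1 dispatched to ADD
c2: I1 operands ready, I2 dispatched to LSU
c3: I2 operands ready, I3 dispatched to SHIFT
c4: I1 complete, I2 complete
c5: R2←I1, R4←I2
c6: I3 operands ready, I4 dispatched to MUL
c7: I3 complete, I4 operands ready
c8: R6←I3
c13: I4 complete
c14: R4←I4
c15: I5 dispatched to ADD
c16: I5 operands ready
c18: I5 complete
c19: R4←I5
c20: I6 dispatched to ADD
c21: I6 operands ready
c23: I6 complete
c24: R0←I6

cycle = 19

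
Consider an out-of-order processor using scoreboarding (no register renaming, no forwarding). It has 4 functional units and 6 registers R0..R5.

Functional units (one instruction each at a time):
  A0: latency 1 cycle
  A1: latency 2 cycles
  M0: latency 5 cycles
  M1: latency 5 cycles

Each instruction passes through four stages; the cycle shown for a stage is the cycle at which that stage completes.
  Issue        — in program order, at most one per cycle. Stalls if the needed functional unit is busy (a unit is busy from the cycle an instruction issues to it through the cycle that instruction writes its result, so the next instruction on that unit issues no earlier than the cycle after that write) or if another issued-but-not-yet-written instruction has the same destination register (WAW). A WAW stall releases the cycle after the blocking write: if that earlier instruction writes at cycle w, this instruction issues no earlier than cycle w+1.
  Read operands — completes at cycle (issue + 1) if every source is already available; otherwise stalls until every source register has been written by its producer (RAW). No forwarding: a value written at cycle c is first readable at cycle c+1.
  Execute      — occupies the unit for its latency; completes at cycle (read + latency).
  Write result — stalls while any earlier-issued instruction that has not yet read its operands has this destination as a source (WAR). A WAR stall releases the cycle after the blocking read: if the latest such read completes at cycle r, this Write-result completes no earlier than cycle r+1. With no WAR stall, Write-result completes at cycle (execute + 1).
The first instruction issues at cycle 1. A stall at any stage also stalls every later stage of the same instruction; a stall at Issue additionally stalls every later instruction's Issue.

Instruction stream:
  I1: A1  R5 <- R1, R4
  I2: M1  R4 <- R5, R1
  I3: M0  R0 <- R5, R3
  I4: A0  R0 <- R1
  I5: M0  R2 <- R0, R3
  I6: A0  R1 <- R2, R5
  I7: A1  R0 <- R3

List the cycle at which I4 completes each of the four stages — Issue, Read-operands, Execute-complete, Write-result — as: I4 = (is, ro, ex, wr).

I1  is:1  ro:2  ex:4  wr:5
I2  is:2  ro:6  ex:11  wr:12  — RAW R5: wait I1 write@5
I3  is:3  ro:6  ex:11  wr:12  — RAW R5: wait I1 write@5
I4  is:13  ro:14  ex:15  wr:16  — WAW R0: wait I3 write@12
I5  is:14  ro:17  ex:22  wr:23  — RAW R0: wait I4 write@16
I6  is:17  ro:24  ex:25  wr:26  — struct: A0 busy until I4 writes@16, RAW R2: wait I5 write@23
I7  is:18  ro:19  ex:21  wr:22

I4 = (13, 14, 15, 16)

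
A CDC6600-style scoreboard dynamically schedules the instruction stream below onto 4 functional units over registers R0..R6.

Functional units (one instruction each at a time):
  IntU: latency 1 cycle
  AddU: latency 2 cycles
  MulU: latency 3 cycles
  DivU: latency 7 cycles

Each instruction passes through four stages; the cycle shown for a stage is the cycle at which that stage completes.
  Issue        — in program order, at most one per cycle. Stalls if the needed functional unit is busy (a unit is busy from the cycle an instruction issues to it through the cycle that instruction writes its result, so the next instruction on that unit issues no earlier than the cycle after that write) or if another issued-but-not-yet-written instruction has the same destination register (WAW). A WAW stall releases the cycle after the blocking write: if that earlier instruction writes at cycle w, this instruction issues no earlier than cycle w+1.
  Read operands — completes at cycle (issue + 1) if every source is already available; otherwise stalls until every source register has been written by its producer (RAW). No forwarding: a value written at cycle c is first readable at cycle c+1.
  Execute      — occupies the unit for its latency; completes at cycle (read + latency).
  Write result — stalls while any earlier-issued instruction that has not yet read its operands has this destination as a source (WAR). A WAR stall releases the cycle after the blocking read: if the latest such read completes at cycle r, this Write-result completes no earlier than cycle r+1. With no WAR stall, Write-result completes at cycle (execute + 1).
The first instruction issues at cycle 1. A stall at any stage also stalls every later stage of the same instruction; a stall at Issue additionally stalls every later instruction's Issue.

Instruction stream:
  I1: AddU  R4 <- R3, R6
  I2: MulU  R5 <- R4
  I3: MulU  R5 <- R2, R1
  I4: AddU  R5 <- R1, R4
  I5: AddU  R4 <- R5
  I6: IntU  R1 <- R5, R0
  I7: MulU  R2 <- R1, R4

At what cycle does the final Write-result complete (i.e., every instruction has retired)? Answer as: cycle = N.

  I1 | 1 | 2 | 4 | 5
  I2 | 2 | 6 | 9 | 10   RAW R4: wait I1 write@5
  I3 | 11 | 12 | 15 | 16   struct: MulU busy until I2 writes@10
  I4 | 17 | 18 | 20 | 21   WAW R5: wait I3 write@16
  I5 | 22 | 23 | 25 | 26   struct: AddU busy until I4 writes@21
  I6 | 23 | 24 | 25 | 26
  I7 | 24 | 27 | 30 | 31   RAW R1: wait I6 write@26 · RAW R4: wait I5 write@26

cycle = 31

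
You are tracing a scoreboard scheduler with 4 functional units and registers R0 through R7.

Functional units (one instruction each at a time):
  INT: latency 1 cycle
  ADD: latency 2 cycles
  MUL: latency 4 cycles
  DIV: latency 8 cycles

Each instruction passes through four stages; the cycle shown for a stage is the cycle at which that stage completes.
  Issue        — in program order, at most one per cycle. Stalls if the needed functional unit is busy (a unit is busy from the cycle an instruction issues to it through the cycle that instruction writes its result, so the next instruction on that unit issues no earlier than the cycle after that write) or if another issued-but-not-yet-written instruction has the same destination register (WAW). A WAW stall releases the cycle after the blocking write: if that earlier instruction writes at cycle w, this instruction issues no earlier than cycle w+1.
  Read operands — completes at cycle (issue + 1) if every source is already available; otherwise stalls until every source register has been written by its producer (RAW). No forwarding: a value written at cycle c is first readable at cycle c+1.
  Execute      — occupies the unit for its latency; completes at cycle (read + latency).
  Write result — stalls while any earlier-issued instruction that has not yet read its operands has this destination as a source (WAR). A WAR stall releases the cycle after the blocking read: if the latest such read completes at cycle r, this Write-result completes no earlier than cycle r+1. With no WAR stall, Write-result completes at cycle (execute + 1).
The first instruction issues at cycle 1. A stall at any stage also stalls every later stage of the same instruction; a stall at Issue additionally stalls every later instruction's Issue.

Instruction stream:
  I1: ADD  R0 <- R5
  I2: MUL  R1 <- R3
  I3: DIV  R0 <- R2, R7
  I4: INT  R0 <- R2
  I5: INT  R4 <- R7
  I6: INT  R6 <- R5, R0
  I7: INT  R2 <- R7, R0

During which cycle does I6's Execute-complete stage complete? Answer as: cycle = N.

cycle = 27

I1  is:1  ro:2  ex:4  wr:5
I2  is:2  ro:3  ex:7  wr:8
I3  is:6  ro:7  ex:15  wr:16  — WAW R0: wait I1 write@5
I4  is:17  ro:18  ex:19  wr:20  — WAW R0: wait I3 write@16
I5  is:21  ro:22  ex:23  wr:24  — struct: INT busy until I4 writes@20
I6  is:25  ro:26  ex:27  wr:28  — struct: INT busy until I5 writes@24
I7  is:29  ro:30  ex:31  wr:32  — struct: INT busy until I6 writes@28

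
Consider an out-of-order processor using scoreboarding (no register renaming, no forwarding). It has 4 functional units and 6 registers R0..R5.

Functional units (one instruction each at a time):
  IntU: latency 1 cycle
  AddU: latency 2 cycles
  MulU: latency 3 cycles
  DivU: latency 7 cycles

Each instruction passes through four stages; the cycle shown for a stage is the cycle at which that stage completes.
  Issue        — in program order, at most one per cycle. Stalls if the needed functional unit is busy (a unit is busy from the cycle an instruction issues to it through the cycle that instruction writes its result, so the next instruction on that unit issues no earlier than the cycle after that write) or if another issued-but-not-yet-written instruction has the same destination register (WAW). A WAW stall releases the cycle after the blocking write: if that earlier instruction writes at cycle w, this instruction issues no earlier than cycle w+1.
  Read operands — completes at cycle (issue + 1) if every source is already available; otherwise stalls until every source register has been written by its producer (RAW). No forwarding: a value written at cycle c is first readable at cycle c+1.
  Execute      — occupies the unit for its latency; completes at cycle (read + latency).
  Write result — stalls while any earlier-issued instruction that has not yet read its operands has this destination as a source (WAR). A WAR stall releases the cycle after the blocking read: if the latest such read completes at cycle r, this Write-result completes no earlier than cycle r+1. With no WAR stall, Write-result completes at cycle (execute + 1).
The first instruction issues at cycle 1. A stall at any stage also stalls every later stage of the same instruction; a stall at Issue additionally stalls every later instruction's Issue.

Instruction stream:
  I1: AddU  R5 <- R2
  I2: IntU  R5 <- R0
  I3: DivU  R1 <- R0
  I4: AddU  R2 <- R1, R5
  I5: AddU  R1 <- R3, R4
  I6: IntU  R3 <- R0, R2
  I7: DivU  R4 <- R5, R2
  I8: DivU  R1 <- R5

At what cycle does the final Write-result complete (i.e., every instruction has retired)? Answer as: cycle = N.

cycle = 42

[I1] 1/2/4/5
[I2] 6/7/8/9  (WAW R5: wait I1 write@5)
[I3] 7/8/15/16
[I4] 8/17/19/20  (RAW R1: wait I3 write@16)
[I5] 21/22/24/25  (struct: AddU busy until I4 writes@20)
[I6] 22/23/24/25
[I7] 23/24/31/32
[I8] 33/34/41/42  (struct: DivU busy until I7 writes@32)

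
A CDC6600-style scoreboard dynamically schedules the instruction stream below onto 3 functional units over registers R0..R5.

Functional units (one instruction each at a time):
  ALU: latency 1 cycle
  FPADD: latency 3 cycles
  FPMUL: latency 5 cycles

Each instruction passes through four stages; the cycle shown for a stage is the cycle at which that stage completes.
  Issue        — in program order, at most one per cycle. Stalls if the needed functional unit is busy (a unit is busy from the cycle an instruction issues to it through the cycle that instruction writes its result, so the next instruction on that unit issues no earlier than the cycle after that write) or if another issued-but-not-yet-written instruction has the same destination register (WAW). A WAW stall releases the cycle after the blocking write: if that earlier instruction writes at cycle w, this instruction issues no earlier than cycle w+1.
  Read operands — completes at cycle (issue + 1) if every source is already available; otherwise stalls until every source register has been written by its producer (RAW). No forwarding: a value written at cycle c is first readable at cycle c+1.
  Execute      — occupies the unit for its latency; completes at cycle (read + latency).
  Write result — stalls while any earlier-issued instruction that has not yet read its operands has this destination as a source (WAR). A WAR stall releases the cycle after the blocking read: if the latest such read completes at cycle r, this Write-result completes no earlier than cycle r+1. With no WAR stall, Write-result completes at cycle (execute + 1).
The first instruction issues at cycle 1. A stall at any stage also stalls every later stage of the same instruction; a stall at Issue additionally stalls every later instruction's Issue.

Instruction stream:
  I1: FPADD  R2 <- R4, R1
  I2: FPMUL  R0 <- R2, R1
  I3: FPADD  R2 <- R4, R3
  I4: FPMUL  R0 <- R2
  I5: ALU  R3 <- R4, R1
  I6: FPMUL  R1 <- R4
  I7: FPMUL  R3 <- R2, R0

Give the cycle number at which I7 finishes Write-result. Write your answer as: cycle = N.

cycle = 37

t=1  issue I1 (FPADD)
t=2  I1 read-ops; issue I2 (FPMUL)
t=5  I1 finished on FPADD
t=6  I1→R2
t=7  I2 read-ops; issue I3 (FPADD)
t=8  I3 read-ops
t=11  I3 finished on FPADD
t=12  I2 finished on FPMUL; I3→R2
t=13  I2→R0
t=14  issue I4 (FPMUL)
t=15  I4 read-ops; issue I5 (ALU)
t=16  I5 read-ops
t=17  I5 finished on ALU
t=18  I5→R3
t=20  I4 finished on FPMUL
t=21  I4→R0
t=22  issue I6 (FPMUL)
t=23  I6 read-ops
t=28  I6 finished on FPMUL
t=29  I6→R1
t=30  issue I7 (FPMUL)
t=31  I7 read-ops
t=36  I7 finished on FPMUL
t=37  I7→R3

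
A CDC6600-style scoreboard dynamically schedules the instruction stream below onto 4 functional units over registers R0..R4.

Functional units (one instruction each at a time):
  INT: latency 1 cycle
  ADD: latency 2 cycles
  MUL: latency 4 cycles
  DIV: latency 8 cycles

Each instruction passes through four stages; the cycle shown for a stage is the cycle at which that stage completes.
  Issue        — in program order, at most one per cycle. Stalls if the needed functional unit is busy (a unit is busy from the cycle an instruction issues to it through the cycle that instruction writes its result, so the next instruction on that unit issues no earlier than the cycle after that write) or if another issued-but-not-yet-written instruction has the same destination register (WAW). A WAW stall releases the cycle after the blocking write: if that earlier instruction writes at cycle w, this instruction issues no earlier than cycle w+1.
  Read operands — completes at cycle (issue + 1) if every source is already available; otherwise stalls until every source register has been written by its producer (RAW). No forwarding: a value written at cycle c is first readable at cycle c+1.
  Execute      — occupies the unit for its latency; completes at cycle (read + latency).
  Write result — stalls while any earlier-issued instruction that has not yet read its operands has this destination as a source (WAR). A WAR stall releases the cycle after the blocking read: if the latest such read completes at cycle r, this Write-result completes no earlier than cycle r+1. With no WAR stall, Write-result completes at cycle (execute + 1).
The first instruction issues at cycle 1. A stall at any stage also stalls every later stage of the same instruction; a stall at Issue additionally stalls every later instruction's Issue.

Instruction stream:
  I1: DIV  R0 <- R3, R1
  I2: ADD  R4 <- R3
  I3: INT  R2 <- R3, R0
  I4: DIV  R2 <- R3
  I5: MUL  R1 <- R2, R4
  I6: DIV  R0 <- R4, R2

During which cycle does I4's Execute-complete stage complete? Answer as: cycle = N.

cycle = 24

c1: I1 issues→DIV
c2: I1 reads · I2 issues→ADD
c3: I2 reads · I3 issues→INT
c5: I2 exec-done
c6: I2 writes R4
c10: I1 exec-done
c11: I1 writes R0
c12: I3 reads
c13: I3 exec-done
c14: I3 writes R2
c15: I4 issues→DIV
c16: I4 reads · I5 issues→MUL
c24: I4 exec-done
c25: I4 writes R2
c26: I5 reads · I6 issues→DIV
c27: I6 reads
c30: I5 exec-done
c31: I5 writes R1
c35: I6 exec-done
c36: I6 writes R0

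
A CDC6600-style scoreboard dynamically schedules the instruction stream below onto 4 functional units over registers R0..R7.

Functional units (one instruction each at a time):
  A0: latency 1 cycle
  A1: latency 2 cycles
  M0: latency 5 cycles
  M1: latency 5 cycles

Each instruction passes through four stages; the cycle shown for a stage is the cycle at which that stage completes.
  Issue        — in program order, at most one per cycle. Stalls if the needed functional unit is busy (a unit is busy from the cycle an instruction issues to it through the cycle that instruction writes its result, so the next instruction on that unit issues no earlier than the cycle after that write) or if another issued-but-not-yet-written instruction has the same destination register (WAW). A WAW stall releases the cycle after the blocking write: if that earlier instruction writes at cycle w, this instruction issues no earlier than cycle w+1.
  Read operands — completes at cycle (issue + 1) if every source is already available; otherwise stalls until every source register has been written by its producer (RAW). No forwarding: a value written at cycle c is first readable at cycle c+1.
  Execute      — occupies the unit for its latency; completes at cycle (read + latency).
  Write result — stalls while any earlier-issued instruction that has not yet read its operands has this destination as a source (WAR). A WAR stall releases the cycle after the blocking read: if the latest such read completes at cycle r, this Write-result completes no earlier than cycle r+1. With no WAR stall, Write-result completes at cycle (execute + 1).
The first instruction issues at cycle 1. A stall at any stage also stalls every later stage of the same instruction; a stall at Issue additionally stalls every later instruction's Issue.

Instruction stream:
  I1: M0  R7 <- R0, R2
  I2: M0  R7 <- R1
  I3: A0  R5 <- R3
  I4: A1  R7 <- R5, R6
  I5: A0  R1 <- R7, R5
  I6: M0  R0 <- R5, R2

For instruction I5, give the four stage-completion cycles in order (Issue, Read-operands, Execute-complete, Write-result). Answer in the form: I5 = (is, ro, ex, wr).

I5 = (18, 22, 23, 24)

cycle 1: issue I1 (M0)
cycle 2: I1 read-ops
cycle 7: I1 finished on M0
cycle 8: I1→R7
cycle 9: issue I2 (M0)
cycle 10: I2 read-ops · issue I3 (A0)
cycle 11: I3 read-ops
cycle 12: I3 finished on A0
cycle 13: I3→R5
cycle 15: I2 finished on M0
cycle 16: I2→R7
cycle 17: issue I4 (A1)
cycle 18: I4 read-ops · issue I5 (A0)
cycle 19: issue I6 (M0)
cycle 20: I4 finished on A1 · I6 read-ops
cycle 21: I4→R7
cycle 22: I5 read-ops
cycle 23: I5 finished on A0
cycle 24: I5→R1
cycle 25: I6 finished on M0
cycle 26: I6→R0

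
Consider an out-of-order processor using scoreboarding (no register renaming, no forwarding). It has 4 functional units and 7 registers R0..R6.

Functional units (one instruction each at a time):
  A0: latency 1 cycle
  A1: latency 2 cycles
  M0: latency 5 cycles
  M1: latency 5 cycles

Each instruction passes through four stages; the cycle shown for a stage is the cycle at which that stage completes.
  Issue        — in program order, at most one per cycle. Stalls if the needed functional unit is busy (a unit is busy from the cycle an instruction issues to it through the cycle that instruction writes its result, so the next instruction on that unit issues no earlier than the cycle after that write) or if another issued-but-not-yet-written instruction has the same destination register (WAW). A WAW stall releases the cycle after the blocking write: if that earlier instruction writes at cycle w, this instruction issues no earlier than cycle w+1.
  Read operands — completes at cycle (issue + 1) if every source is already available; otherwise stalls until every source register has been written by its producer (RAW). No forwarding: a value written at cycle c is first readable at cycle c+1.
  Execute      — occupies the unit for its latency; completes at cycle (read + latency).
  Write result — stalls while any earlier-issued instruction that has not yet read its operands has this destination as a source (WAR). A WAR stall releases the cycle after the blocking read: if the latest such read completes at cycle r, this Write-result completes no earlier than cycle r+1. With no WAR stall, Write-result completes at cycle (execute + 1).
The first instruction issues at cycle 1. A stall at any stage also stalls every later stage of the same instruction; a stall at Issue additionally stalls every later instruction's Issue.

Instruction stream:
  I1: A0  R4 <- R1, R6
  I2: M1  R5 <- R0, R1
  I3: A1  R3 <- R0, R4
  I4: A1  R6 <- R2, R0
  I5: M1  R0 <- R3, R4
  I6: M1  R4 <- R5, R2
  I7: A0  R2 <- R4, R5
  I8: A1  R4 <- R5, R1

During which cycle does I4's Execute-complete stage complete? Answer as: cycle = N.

cycle = 12

[1] issue I1 (A0)
[2] I1 read-ops · issue I2 (M1)
[3] I1 finished on A0 · I2 read-ops · issue I3 (A1)
[4] I1→R4
[5] I3 read-ops
[7] I3 finished on A1
[8] I2 finished on M1 · I3→R3
[9] I2→R5 · issue I4 (A1)
[10] I4 read-ops · issue I5 (M1)
[11] I5 read-ops
[12] I4 finished on A1
[13] I4→R6
[16] I5 finished on M1
[17] I5→R0
[18] issue I6 (M1)
[19] I6 read-ops · issue I7 (A0)
[24] I6 finished on M1
[25] I6→R4
[26] I7 read-ops · issue I8 (A1)
[27] I7 finished on A0 · I8 read-ops
[28] I7→R2
[29] I8 finished on A1
[30] I8→R4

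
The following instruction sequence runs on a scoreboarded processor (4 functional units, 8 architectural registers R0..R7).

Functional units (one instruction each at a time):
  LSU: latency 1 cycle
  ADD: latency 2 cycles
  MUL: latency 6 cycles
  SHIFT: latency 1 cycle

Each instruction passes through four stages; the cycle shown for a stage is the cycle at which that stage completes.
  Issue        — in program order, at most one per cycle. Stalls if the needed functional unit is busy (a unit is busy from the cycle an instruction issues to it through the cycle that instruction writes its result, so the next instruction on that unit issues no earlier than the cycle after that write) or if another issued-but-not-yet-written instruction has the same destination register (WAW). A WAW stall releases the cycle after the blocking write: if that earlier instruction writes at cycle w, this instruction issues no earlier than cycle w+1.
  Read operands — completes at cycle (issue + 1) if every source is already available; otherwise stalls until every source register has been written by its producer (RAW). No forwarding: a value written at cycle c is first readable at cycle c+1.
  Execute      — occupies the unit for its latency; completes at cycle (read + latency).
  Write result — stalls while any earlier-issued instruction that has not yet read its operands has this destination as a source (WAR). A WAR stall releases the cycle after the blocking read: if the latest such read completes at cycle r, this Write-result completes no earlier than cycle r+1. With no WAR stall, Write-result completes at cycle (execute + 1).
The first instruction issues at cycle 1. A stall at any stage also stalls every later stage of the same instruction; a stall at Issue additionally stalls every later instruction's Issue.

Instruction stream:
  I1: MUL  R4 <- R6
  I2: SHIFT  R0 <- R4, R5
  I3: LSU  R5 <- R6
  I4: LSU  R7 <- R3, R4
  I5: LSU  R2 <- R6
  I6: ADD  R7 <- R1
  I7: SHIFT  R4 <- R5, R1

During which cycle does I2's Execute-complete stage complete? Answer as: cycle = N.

cycle = 11

[I1] 1/2/8/9
[I2] 2/10/11/12  (RAW R4: wait I1 write@9)
[I3] 3/4/5/11  (WAR R5: wait I2 read@10)
[I4] 12/13/14/15  (struct: LSU busy until I3 writes@11)
[I5] 16/17/18/19  (struct: LSU busy until I4 writes@15)
[I6] 17/18/20/21
[I7] 18/19/20/21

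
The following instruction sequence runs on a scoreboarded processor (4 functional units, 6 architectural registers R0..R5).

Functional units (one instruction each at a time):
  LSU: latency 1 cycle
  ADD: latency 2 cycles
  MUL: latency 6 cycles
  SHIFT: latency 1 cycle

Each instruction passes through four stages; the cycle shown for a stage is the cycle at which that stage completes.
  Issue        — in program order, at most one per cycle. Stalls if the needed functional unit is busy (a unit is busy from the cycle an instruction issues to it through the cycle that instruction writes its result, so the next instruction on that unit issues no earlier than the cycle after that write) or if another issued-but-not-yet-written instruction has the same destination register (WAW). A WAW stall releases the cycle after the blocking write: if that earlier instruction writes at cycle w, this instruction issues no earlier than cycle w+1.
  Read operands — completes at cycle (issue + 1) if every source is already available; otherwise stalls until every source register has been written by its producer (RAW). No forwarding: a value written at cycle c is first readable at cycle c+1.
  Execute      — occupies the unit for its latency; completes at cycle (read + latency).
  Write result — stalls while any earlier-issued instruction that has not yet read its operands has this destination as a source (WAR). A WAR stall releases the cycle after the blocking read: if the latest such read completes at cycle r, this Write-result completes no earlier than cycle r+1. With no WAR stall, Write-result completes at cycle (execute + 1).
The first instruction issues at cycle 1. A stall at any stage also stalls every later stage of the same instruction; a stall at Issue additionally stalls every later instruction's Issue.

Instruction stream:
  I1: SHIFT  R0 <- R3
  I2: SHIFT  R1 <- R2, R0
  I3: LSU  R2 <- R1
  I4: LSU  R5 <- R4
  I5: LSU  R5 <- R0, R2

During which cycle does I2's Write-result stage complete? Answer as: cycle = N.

cycle = 8

c1: I1→SHIFT
c2: I1 RO
c3: I1 EX
c4: I1 WR R0
c5: I2→SHIFT
c6: I2 RO, I3→LSU
c7: I2 EX
c8: I2 WR R1
c9: I3 RO
c10: I3 EX
c11: I3 WR R2
c12: I4→LSU
c13: I4 RO
c14: I4 EX
c15: I4 WR R5
c16: I5→LSU
c17: I5 RO
c18: I5 EX
c19: I5 WR R5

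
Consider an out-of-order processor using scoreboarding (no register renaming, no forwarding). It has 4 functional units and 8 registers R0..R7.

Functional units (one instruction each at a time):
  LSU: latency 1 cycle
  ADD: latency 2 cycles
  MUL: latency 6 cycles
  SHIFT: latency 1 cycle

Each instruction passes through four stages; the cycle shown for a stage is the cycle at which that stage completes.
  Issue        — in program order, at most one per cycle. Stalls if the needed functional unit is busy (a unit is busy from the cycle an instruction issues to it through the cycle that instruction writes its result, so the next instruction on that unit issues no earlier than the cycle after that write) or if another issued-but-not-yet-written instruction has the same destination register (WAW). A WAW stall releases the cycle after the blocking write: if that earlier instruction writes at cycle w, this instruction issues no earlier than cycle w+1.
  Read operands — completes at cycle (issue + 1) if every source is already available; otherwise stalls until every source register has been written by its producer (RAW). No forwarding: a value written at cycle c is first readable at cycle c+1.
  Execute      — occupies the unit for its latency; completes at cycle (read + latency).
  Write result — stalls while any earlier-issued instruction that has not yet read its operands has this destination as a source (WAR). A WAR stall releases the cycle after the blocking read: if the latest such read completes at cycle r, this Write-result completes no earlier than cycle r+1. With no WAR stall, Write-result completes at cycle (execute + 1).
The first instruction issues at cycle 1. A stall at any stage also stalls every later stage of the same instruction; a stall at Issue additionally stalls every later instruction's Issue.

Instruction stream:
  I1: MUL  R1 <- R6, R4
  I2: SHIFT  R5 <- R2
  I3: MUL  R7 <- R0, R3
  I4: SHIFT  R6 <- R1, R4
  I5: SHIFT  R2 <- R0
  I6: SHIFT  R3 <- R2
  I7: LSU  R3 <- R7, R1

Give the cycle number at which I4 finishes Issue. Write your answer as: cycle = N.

t=1  I1→MUL
t=2  I1 RO, I2→SHIFT
t=3  I2 RO
t=4  I2 EX
t=5  I2 WR R5
t=8  I1 EX
t=9  I1 WR R1
t=10  I3→MUL
t=11  I3 RO, I4→SHIFT
t=12  I4 RO
t=13  I4 EX
t=14  I4 WR R6
t=15  I5→SHIFT
t=16  I5 RO
t=17  I3 EX, I5 EX
t=18  I3 WR R7, I5 WR R2
t=19  I6→SHIFT
t=20  I6 RO
t=21  I6 EX
t=22  I6 WR R3
t=23  I7→LSU
t=24  I7 RO
t=25  I7 EX
t=26  I7 WR R3

cycle = 11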